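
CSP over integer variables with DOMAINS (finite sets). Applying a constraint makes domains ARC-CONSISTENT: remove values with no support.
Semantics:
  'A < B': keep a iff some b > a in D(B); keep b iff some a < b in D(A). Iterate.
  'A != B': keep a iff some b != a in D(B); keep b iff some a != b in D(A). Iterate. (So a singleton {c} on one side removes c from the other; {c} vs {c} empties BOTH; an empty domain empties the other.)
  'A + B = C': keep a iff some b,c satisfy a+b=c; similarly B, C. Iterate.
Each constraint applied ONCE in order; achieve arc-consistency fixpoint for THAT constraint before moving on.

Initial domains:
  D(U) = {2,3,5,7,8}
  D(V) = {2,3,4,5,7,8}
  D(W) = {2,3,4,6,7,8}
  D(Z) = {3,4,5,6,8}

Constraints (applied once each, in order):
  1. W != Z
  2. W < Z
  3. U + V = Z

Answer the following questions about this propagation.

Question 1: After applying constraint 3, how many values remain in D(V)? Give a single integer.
Constraint 1 (W != Z) on D(W)={2,3,4,6,7,8} D(Z)={3,4,5,6,8}: no change
Constraint 2 (W < Z) on D(W)={2,3,4,6,7,8} D(Z)={3,4,5,6,8}: W {2,3,4,6,7,8}->{2,3,4,6,7}
Constraint 3 (U + V = Z) on D(U)={2,3,5,7,8} D(V)={2,3,4,5,7,8} D(Z)={3,4,5,6,8}: U {2,3,5,7,8}->{2,3,5}; V {2,3,4,5,7,8}->{2,3,4,5}; Z {3,4,5,6,8}->{4,5,6,8}
So after constraint 3: D(V)={2,3,4,5}, size = 4

Answer: 4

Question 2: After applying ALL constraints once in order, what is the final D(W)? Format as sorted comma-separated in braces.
Answer: {2,3,4,6,7}

Derivation:
Constraint 1 (W != Z) on D(W)={2,3,4,6,7,8} D(Z)={3,4,5,6,8}: no change
Constraint 2 (W < Z) on D(W)={2,3,4,6,7,8} D(Z)={3,4,5,6,8}: W {2,3,4,6,7,8}->{2,3,4,6,7}
Constraint 3 (U + V = Z) on D(U)={2,3,5,7,8} D(V)={2,3,4,5,7,8} D(Z)={3,4,5,6,8}: U {2,3,5,7,8}->{2,3,5}; V {2,3,4,5,7,8}->{2,3,4,5}; Z {3,4,5,6,8}->{4,5,6,8}
So after all 3 constraints: D(W) = {2,3,4,6,7}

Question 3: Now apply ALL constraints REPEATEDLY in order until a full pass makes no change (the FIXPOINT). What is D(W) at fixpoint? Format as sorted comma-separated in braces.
pass 0 (initial): D(W)={2,3,4,6,7,8}
pass 1: U {2,3,5,7,8}->{2,3,5}; V {2,3,4,5,7,8}->{2,3,4,5}; W {2,3,4,6,7,8}->{2,3,4,6,7}; Z {3,4,5,6,8}->{4,5,6,8}
pass 2: no change
Fixpoint after 2 passes: D(W) = {2,3,4,6,7}

Answer: {2,3,4,6,7}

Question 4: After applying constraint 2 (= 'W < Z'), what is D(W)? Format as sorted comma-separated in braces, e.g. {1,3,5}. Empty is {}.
Constraint 1 (W != Z) on D(W)={2,3,4,6,7,8} D(Z)={3,4,5,6,8}: no change
Constraint 2 (W < Z) on D(W)={2,3,4,6,7,8} D(Z)={3,4,5,6,8}: W {2,3,4,6,7,8}->{2,3,4,6,7}
So after constraint 2: D(W) = {2,3,4,6,7}

Answer: {2,3,4,6,7}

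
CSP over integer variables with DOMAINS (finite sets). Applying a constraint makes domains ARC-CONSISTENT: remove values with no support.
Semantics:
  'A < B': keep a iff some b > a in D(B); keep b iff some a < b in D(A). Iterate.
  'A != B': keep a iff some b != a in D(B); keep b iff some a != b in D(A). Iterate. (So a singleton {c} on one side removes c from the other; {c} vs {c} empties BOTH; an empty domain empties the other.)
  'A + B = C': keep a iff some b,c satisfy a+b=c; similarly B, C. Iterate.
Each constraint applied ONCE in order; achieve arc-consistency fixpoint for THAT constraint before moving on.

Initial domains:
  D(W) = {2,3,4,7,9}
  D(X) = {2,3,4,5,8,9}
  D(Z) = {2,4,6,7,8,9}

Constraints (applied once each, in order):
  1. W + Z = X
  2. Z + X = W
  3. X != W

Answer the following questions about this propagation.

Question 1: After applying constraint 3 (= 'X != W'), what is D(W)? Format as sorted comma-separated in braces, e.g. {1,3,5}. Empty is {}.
Answer: {7}

Derivation:
Constraint 1 (W + Z = X) on D(W)={2,3,4,7,9} D(Z)={2,4,6,7,8,9} D(X)={2,3,4,5,8,9}: W {2,3,4,7,9}->{2,3,4,7}; Z {2,4,6,7,8,9}->{2,4,6,7}; X {2,3,4,5,8,9}->{4,5,8,9}
Constraint 2 (Z + X = W) on D(Z)={2,4,6,7} D(X)={4,5,8,9} D(W)={2,3,4,7}: Z {2,4,6,7}->{2}; X {4,5,8,9}->{5}; W {2,3,4,7}->{7}
Constraint 3 (X != W) on D(X)={5} D(W)={7}: no change
So after constraint 3: D(W) = {7}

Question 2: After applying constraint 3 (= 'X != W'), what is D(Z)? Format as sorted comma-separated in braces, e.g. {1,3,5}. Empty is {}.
Constraint 1 (W + Z = X) on D(W)={2,3,4,7,9} D(Z)={2,4,6,7,8,9} D(X)={2,3,4,5,8,9}: W {2,3,4,7,9}->{2,3,4,7}; Z {2,4,6,7,8,9}->{2,4,6,7}; X {2,3,4,5,8,9}->{4,5,8,9}
Constraint 2 (Z + X = W) on D(Z)={2,4,6,7} D(X)={4,5,8,9} D(W)={2,3,4,7}: Z {2,4,6,7}->{2}; X {4,5,8,9}->{5}; W {2,3,4,7}->{7}
Constraint 3 (X != W) on D(X)={5} D(W)={7}: no change
So after constraint 3: D(Z) = {2}

Answer: {2}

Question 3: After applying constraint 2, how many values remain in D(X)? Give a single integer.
Constraint 1 (W + Z = X) on D(W)={2,3,4,7,9} D(Z)={2,4,6,7,8,9} D(X)={2,3,4,5,8,9}: W {2,3,4,7,9}->{2,3,4,7}; Z {2,4,6,7,8,9}->{2,4,6,7}; X {2,3,4,5,8,9}->{4,5,8,9}
Constraint 2 (Z + X = W) on D(Z)={2,4,6,7} D(X)={4,5,8,9} D(W)={2,3,4,7}: Z {2,4,6,7}->{2}; X {4,5,8,9}->{5}; W {2,3,4,7}->{7}
So after constraint 2: D(X)={5}, size = 1

Answer: 1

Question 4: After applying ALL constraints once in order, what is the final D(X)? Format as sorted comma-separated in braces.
Answer: {5}

Derivation:
Constraint 1 (W + Z = X) on D(W)={2,3,4,7,9} D(Z)={2,4,6,7,8,9} D(X)={2,3,4,5,8,9}: W {2,3,4,7,9}->{2,3,4,7}; Z {2,4,6,7,8,9}->{2,4,6,7}; X {2,3,4,5,8,9}->{4,5,8,9}
Constraint 2 (Z + X = W) on D(Z)={2,4,6,7} D(X)={4,5,8,9} D(W)={2,3,4,7}: Z {2,4,6,7}->{2}; X {4,5,8,9}->{5}; W {2,3,4,7}->{7}
Constraint 3 (X != W) on D(X)={5} D(W)={7}: no change
So after all 3 constraints: D(X) = {5}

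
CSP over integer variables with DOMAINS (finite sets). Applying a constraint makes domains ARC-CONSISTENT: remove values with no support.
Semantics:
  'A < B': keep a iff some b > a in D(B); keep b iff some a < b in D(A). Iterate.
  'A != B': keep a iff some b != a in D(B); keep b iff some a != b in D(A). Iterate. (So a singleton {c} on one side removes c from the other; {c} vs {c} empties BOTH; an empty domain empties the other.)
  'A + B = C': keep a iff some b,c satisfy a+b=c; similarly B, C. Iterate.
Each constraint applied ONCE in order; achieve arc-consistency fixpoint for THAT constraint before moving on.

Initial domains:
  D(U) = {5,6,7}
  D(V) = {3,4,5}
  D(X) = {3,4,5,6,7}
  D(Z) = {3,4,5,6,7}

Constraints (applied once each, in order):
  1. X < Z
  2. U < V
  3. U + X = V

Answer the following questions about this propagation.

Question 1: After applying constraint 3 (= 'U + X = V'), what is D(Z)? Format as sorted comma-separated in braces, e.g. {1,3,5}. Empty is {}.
Constraint 1 (X < Z) on D(X)={3,4,5,6,7} D(Z)={3,4,5,6,7}: X {3,4,5,6,7}->{3,4,5,6}; Z {3,4,5,6,7}->{4,5,6,7}
Constraint 2 (U < V) on D(U)={5,6,7} D(V)={3,4,5}: U {5,6,7}->{}; V {3,4,5}->{}
Constraint 3 (U + X = V) on D(U)={} D(X)={3,4,5,6} D(V)={}: X {3,4,5,6}->{}
So after constraint 3: D(Z) = {4,5,6,7}

Answer: {4,5,6,7}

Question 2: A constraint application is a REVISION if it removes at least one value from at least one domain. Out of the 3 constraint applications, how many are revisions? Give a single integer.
Constraint 1 (X < Z) on D(X)={3,4,5,6,7} D(Z)={3,4,5,6,7}: X {3,4,5,6,7}->{3,4,5,6}; Z {3,4,5,6,7}->{4,5,6,7} => REVISION
Constraint 2 (U < V) on D(U)={5,6,7} D(V)={3,4,5}: U {5,6,7}->{}; V {3,4,5}->{} => REVISION
Constraint 3 (U + X = V) on D(U)={} D(X)={3,4,5,6} D(V)={}: X {3,4,5,6}->{} => REVISION
Total revisions = 3

Answer: 3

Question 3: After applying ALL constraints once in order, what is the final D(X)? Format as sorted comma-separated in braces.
Answer: {}

Derivation:
Constraint 1 (X < Z) on D(X)={3,4,5,6,7} D(Z)={3,4,5,6,7}: X {3,4,5,6,7}->{3,4,5,6}; Z {3,4,5,6,7}->{4,5,6,7}
Constraint 2 (U < V) on D(U)={5,6,7} D(V)={3,4,5}: U {5,6,7}->{}; V {3,4,5}->{}
Constraint 3 (U + X = V) on D(U)={} D(X)={3,4,5,6} D(V)={}: X {3,4,5,6}->{}
So after all 3 constraints: D(X) = {}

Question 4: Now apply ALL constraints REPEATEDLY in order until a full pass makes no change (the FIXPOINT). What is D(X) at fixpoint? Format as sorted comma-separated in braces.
Answer: {}

Derivation:
pass 0 (initial): D(X)={3,4,5,6,7}
pass 1: U {5,6,7}->{}; V {3,4,5}->{}; X {3,4,5,6,7}->{}; Z {3,4,5,6,7}->{4,5,6,7}
pass 2: Z {4,5,6,7}->{}
pass 3: no change
Fixpoint after 3 passes: D(X) = {}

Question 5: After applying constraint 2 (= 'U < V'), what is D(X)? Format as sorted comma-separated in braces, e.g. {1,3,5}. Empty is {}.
Answer: {3,4,5,6}

Derivation:
Constraint 1 (X < Z) on D(X)={3,4,5,6,7} D(Z)={3,4,5,6,7}: X {3,4,5,6,7}->{3,4,5,6}; Z {3,4,5,6,7}->{4,5,6,7}
Constraint 2 (U < V) on D(U)={5,6,7} D(V)={3,4,5}: U {5,6,7}->{}; V {3,4,5}->{}
So after constraint 2: D(X) = {3,4,5,6}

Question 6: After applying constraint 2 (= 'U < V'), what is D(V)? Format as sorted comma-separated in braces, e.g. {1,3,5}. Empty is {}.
Constraint 1 (X < Z) on D(X)={3,4,5,6,7} D(Z)={3,4,5,6,7}: X {3,4,5,6,7}->{3,4,5,6}; Z {3,4,5,6,7}->{4,5,6,7}
Constraint 2 (U < V) on D(U)={5,6,7} D(V)={3,4,5}: U {5,6,7}->{}; V {3,4,5}->{}
So after constraint 2: D(V) = {}

Answer: {}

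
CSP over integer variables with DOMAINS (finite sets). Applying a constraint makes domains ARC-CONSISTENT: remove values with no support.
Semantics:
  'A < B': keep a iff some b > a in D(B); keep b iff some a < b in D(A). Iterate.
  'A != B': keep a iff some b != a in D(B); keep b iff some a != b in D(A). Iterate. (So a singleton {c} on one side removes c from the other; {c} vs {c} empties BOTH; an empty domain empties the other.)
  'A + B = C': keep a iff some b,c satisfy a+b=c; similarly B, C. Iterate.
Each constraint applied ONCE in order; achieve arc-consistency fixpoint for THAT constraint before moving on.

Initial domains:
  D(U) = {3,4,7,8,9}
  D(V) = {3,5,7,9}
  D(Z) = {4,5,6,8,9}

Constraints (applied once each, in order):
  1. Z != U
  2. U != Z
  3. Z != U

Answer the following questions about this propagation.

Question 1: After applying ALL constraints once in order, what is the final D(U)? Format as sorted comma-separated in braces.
Constraint 1 (Z != U) on D(Z)={4,5,6,8,9} D(U)={3,4,7,8,9}: no change
Constraint 2 (U != Z) on D(U)={3,4,7,8,9} D(Z)={4,5,6,8,9}: no change
Constraint 3 (Z != U) on D(Z)={4,5,6,8,9} D(U)={3,4,7,8,9}: no change
So after all 3 constraints: D(U) = {3,4,7,8,9}

Answer: {3,4,7,8,9}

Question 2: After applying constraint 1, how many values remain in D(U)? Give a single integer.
Constraint 1 (Z != U) on D(Z)={4,5,6,8,9} D(U)={3,4,7,8,9}: no change
So after constraint 1: D(U)={3,4,7,8,9}, size = 5

Answer: 5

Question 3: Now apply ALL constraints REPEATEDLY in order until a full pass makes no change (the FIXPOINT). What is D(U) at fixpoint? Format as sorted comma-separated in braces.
Answer: {3,4,7,8,9}

Derivation:
pass 0 (initial): D(U)={3,4,7,8,9}
pass 1: no change
Fixpoint after 1 passes: D(U) = {3,4,7,8,9}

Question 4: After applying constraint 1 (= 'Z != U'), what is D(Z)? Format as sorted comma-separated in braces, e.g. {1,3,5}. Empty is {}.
Constraint 1 (Z != U) on D(Z)={4,5,6,8,9} D(U)={3,4,7,8,9}: no change
So after constraint 1: D(Z) = {4,5,6,8,9}

Answer: {4,5,6,8,9}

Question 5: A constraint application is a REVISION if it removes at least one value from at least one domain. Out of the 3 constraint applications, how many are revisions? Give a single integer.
Constraint 1 (Z != U) on D(Z)={4,5,6,8,9} D(U)={3,4,7,8,9}: no change => not a revision
Constraint 2 (U != Z) on D(U)={3,4,7,8,9} D(Z)={4,5,6,8,9}: no change => not a revision
Constraint 3 (Z != U) on D(Z)={4,5,6,8,9} D(U)={3,4,7,8,9}: no change => not a revision
Total revisions = 0

Answer: 0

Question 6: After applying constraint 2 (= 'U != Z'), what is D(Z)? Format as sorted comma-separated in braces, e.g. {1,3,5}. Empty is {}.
Answer: {4,5,6,8,9}

Derivation:
Constraint 1 (Z != U) on D(Z)={4,5,6,8,9} D(U)={3,4,7,8,9}: no change
Constraint 2 (U != Z) on D(U)={3,4,7,8,9} D(Z)={4,5,6,8,9}: no change
So after constraint 2: D(Z) = {4,5,6,8,9}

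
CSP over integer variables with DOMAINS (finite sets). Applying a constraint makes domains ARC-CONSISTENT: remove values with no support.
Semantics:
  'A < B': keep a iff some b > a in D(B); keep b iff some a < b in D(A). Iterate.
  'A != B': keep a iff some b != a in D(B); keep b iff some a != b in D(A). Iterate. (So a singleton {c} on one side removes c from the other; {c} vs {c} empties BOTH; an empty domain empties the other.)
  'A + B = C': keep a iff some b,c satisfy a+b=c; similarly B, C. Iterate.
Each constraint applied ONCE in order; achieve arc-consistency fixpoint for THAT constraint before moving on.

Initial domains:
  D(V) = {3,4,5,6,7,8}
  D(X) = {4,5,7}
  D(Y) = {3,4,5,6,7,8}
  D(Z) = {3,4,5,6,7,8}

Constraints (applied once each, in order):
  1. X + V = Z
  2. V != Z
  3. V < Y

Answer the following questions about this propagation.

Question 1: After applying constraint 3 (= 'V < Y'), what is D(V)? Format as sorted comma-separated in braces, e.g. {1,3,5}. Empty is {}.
Answer: {3,4}

Derivation:
Constraint 1 (X + V = Z) on D(X)={4,5,7} D(V)={3,4,5,6,7,8} D(Z)={3,4,5,6,7,8}: X {4,5,7}->{4,5}; V {3,4,5,6,7,8}->{3,4}; Z {3,4,5,6,7,8}->{7,8}
Constraint 2 (V != Z) on D(V)={3,4} D(Z)={7,8}: no change
Constraint 3 (V < Y) on D(V)={3,4} D(Y)={3,4,5,6,7,8}: Y {3,4,5,6,7,8}->{4,5,6,7,8}
So after constraint 3: D(V) = {3,4}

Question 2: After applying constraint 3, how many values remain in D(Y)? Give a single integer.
Constraint 1 (X + V = Z) on D(X)={4,5,7} D(V)={3,4,5,6,7,8} D(Z)={3,4,5,6,7,8}: X {4,5,7}->{4,5}; V {3,4,5,6,7,8}->{3,4}; Z {3,4,5,6,7,8}->{7,8}
Constraint 2 (V != Z) on D(V)={3,4} D(Z)={7,8}: no change
Constraint 3 (V < Y) on D(V)={3,4} D(Y)={3,4,5,6,7,8}: Y {3,4,5,6,7,8}->{4,5,6,7,8}
So after constraint 3: D(Y)={4,5,6,7,8}, size = 5

Answer: 5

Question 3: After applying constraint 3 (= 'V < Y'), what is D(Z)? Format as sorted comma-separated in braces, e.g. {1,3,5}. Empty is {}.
Answer: {7,8}

Derivation:
Constraint 1 (X + V = Z) on D(X)={4,5,7} D(V)={3,4,5,6,7,8} D(Z)={3,4,5,6,7,8}: X {4,5,7}->{4,5}; V {3,4,5,6,7,8}->{3,4}; Z {3,4,5,6,7,8}->{7,8}
Constraint 2 (V != Z) on D(V)={3,4} D(Z)={7,8}: no change
Constraint 3 (V < Y) on D(V)={3,4} D(Y)={3,4,5,6,7,8}: Y {3,4,5,6,7,8}->{4,5,6,7,8}
So after constraint 3: D(Z) = {7,8}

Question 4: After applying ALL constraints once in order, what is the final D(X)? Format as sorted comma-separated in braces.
Answer: {4,5}

Derivation:
Constraint 1 (X + V = Z) on D(X)={4,5,7} D(V)={3,4,5,6,7,8} D(Z)={3,4,5,6,7,8}: X {4,5,7}->{4,5}; V {3,4,5,6,7,8}->{3,4}; Z {3,4,5,6,7,8}->{7,8}
Constraint 2 (V != Z) on D(V)={3,4} D(Z)={7,8}: no change
Constraint 3 (V < Y) on D(V)={3,4} D(Y)={3,4,5,6,7,8}: Y {3,4,5,6,7,8}->{4,5,6,7,8}
So after all 3 constraints: D(X) = {4,5}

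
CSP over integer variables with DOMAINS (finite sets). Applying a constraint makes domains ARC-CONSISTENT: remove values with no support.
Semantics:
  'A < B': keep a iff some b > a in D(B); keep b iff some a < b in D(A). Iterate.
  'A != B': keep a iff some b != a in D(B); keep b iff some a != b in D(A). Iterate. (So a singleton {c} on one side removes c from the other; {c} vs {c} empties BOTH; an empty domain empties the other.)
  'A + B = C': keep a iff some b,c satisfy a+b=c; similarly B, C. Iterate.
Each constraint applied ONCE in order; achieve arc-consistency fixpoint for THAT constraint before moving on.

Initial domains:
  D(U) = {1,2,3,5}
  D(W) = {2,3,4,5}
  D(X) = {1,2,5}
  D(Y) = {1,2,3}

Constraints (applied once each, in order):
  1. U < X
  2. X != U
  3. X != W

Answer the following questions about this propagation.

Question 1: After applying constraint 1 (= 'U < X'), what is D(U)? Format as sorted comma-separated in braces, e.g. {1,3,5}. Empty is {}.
Answer: {1,2,3}

Derivation:
Constraint 1 (U < X) on D(U)={1,2,3,5} D(X)={1,2,5}: U {1,2,3,5}->{1,2,3}; X {1,2,5}->{2,5}
So after constraint 1: D(U) = {1,2,3}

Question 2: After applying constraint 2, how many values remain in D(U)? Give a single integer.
Constraint 1 (U < X) on D(U)={1,2,3,5} D(X)={1,2,5}: U {1,2,3,5}->{1,2,3}; X {1,2,5}->{2,5}
Constraint 2 (X != U) on D(X)={2,5} D(U)={1,2,3}: no change
So after constraint 2: D(U)={1,2,3}, size = 3

Answer: 3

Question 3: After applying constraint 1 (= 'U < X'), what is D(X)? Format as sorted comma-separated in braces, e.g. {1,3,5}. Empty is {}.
Constraint 1 (U < X) on D(U)={1,2,3,5} D(X)={1,2,5}: U {1,2,3,5}->{1,2,3}; X {1,2,5}->{2,5}
So after constraint 1: D(X) = {2,5}

Answer: {2,5}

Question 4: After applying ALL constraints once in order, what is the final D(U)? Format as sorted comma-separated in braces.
Constraint 1 (U < X) on D(U)={1,2,3,5} D(X)={1,2,5}: U {1,2,3,5}->{1,2,3}; X {1,2,5}->{2,5}
Constraint 2 (X != U) on D(X)={2,5} D(U)={1,2,3}: no change
Constraint 3 (X != W) on D(X)={2,5} D(W)={2,3,4,5}: no change
So after all 3 constraints: D(U) = {1,2,3}

Answer: {1,2,3}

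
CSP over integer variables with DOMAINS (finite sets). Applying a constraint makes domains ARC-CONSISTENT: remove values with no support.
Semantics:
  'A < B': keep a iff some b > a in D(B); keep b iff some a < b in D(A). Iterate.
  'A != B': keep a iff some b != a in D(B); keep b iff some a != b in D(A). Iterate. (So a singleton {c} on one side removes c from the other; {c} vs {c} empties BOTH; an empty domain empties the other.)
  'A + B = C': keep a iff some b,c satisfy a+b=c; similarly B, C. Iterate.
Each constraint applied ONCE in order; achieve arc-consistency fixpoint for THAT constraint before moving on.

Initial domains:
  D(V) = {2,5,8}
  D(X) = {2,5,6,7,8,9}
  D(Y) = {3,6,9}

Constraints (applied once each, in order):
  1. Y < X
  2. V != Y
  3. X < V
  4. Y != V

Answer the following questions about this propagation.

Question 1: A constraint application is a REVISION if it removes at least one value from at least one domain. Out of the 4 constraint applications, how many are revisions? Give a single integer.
Constraint 1 (Y < X) on D(Y)={3,6,9} D(X)={2,5,6,7,8,9}: Y {3,6,9}->{3,6}; X {2,5,6,7,8,9}->{5,6,7,8,9} => REVISION
Constraint 2 (V != Y) on D(V)={2,5,8} D(Y)={3,6}: no change => not a revision
Constraint 3 (X < V) on D(X)={5,6,7,8,9} D(V)={2,5,8}: X {5,6,7,8,9}->{5,6,7}; V {2,5,8}->{8} => REVISION
Constraint 4 (Y != V) on D(Y)={3,6} D(V)={8}: no change => not a revision
Total revisions = 2

Answer: 2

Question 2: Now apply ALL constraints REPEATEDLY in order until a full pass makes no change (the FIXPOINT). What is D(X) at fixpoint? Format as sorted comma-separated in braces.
pass 0 (initial): D(X)={2,5,6,7,8,9}
pass 1: V {2,5,8}->{8}; X {2,5,6,7,8,9}->{5,6,7}; Y {3,6,9}->{3,6}
pass 2: no change
Fixpoint after 2 passes: D(X) = {5,6,7}

Answer: {5,6,7}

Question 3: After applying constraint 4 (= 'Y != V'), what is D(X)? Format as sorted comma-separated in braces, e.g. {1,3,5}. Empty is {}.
Constraint 1 (Y < X) on D(Y)={3,6,9} D(X)={2,5,6,7,8,9}: Y {3,6,9}->{3,6}; X {2,5,6,7,8,9}->{5,6,7,8,9}
Constraint 2 (V != Y) on D(V)={2,5,8} D(Y)={3,6}: no change
Constraint 3 (X < V) on D(X)={5,6,7,8,9} D(V)={2,5,8}: X {5,6,7,8,9}->{5,6,7}; V {2,5,8}->{8}
Constraint 4 (Y != V) on D(Y)={3,6} D(V)={8}: no change
So after constraint 4: D(X) = {5,6,7}

Answer: {5,6,7}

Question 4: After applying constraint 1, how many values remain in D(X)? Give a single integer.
Answer: 5

Derivation:
Constraint 1 (Y < X) on D(Y)={3,6,9} D(X)={2,5,6,7,8,9}: Y {3,6,9}->{3,6}; X {2,5,6,7,8,9}->{5,6,7,8,9}
So after constraint 1: D(X)={5,6,7,8,9}, size = 5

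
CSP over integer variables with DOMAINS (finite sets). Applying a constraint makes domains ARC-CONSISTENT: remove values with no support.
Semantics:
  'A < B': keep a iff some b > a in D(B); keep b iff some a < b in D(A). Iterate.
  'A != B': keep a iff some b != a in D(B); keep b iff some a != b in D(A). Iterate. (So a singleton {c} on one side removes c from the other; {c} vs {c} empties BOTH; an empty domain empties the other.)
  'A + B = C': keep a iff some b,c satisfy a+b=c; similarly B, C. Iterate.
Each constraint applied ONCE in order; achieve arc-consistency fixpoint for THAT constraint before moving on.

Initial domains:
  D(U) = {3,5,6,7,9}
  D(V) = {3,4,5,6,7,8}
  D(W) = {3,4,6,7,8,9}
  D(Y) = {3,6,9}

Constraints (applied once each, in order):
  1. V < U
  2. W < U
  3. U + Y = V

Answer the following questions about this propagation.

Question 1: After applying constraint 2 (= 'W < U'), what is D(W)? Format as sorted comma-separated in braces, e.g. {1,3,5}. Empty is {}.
Constraint 1 (V < U) on D(V)={3,4,5,6,7,8} D(U)={3,5,6,7,9}: U {3,5,6,7,9}->{5,6,7,9}
Constraint 2 (W < U) on D(W)={3,4,6,7,8,9} D(U)={5,6,7,9}: W {3,4,6,7,8,9}->{3,4,6,7,8}
So after constraint 2: D(W) = {3,4,6,7,8}

Answer: {3,4,6,7,8}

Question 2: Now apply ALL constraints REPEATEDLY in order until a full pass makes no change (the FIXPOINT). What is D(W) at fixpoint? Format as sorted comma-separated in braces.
pass 0 (initial): D(W)={3,4,6,7,8,9}
pass 1: U {3,5,6,7,9}->{5}; V {3,4,5,6,7,8}->{8}; W {3,4,6,7,8,9}->{3,4,6,7,8}; Y {3,6,9}->{3}
pass 2: U {5}->{}; V {8}->{}; W {3,4,6,7,8}->{}; Y {3}->{}
pass 3: no change
Fixpoint after 3 passes: D(W) = {}

Answer: {}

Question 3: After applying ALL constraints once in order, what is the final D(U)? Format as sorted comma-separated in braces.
Constraint 1 (V < U) on D(V)={3,4,5,6,7,8} D(U)={3,5,6,7,9}: U {3,5,6,7,9}->{5,6,7,9}
Constraint 2 (W < U) on D(W)={3,4,6,7,8,9} D(U)={5,6,7,9}: W {3,4,6,7,8,9}->{3,4,6,7,8}
Constraint 3 (U + Y = V) on D(U)={5,6,7,9} D(Y)={3,6,9} D(V)={3,4,5,6,7,8}: U {5,6,7,9}->{5}; Y {3,6,9}->{3}; V {3,4,5,6,7,8}->{8}
So after all 3 constraints: D(U) = {5}

Answer: {5}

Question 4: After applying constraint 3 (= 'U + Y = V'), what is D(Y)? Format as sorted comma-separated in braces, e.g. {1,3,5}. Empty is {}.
Answer: {3}

Derivation:
Constraint 1 (V < U) on D(V)={3,4,5,6,7,8} D(U)={3,5,6,7,9}: U {3,5,6,7,9}->{5,6,7,9}
Constraint 2 (W < U) on D(W)={3,4,6,7,8,9} D(U)={5,6,7,9}: W {3,4,6,7,8,9}->{3,4,6,7,8}
Constraint 3 (U + Y = V) on D(U)={5,6,7,9} D(Y)={3,6,9} D(V)={3,4,5,6,7,8}: U {5,6,7,9}->{5}; Y {3,6,9}->{3}; V {3,4,5,6,7,8}->{8}
So after constraint 3: D(Y) = {3}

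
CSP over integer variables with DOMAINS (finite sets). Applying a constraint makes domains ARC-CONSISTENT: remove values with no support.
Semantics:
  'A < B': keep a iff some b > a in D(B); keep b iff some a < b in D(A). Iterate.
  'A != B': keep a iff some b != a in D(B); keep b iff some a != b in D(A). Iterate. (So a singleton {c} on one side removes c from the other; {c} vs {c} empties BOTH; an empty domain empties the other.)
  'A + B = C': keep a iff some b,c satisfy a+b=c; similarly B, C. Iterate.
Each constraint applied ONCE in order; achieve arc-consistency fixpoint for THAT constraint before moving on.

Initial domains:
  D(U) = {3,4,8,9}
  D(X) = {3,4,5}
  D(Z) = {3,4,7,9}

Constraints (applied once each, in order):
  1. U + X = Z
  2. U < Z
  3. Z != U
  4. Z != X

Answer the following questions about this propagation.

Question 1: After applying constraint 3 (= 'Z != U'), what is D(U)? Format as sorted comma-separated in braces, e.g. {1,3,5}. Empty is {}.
Constraint 1 (U + X = Z) on D(U)={3,4,8,9} D(X)={3,4,5} D(Z)={3,4,7,9}: U {3,4,8,9}->{3,4}; Z {3,4,7,9}->{7,9}
Constraint 2 (U < Z) on D(U)={3,4} D(Z)={7,9}: no change
Constraint 3 (Z != U) on D(Z)={7,9} D(U)={3,4}: no change
So after constraint 3: D(U) = {3,4}

Answer: {3,4}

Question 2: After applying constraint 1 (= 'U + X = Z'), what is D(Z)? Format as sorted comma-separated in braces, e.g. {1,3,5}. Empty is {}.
Answer: {7,9}

Derivation:
Constraint 1 (U + X = Z) on D(U)={3,4,8,9} D(X)={3,4,5} D(Z)={3,4,7,9}: U {3,4,8,9}->{3,4}; Z {3,4,7,9}->{7,9}
So after constraint 1: D(Z) = {7,9}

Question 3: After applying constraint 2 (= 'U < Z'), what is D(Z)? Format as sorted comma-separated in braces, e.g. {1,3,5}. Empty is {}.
Answer: {7,9}

Derivation:
Constraint 1 (U + X = Z) on D(U)={3,4,8,9} D(X)={3,4,5} D(Z)={3,4,7,9}: U {3,4,8,9}->{3,4}; Z {3,4,7,9}->{7,9}
Constraint 2 (U < Z) on D(U)={3,4} D(Z)={7,9}: no change
So after constraint 2: D(Z) = {7,9}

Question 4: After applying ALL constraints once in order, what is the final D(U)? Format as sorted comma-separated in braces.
Constraint 1 (U + X = Z) on D(U)={3,4,8,9} D(X)={3,4,5} D(Z)={3,4,7,9}: U {3,4,8,9}->{3,4}; Z {3,4,7,9}->{7,9}
Constraint 2 (U < Z) on D(U)={3,4} D(Z)={7,9}: no change
Constraint 3 (Z != U) on D(Z)={7,9} D(U)={3,4}: no change
Constraint 4 (Z != X) on D(Z)={7,9} D(X)={3,4,5}: no change
So after all 4 constraints: D(U) = {3,4}

Answer: {3,4}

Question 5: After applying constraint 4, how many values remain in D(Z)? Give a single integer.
Answer: 2

Derivation:
Constraint 1 (U + X = Z) on D(U)={3,4,8,9} D(X)={3,4,5} D(Z)={3,4,7,9}: U {3,4,8,9}->{3,4}; Z {3,4,7,9}->{7,9}
Constraint 2 (U < Z) on D(U)={3,4} D(Z)={7,9}: no change
Constraint 3 (Z != U) on D(Z)={7,9} D(U)={3,4}: no change
Constraint 4 (Z != X) on D(Z)={7,9} D(X)={3,4,5}: no change
So after constraint 4: D(Z)={7,9}, size = 2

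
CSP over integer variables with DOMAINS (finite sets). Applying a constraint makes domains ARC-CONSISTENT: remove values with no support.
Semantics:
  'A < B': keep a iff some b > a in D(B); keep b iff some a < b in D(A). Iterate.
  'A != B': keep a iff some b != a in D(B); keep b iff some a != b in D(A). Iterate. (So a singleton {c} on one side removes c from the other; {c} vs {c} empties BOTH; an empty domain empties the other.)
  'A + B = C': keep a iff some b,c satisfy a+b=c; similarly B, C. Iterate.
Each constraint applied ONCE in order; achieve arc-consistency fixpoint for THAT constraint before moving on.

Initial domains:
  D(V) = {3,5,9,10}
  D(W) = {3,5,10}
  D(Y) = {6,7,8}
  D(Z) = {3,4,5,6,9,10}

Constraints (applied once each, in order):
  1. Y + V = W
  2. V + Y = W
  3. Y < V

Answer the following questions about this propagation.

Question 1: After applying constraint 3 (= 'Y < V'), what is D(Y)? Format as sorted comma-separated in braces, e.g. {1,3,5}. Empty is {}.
Answer: {}

Derivation:
Constraint 1 (Y + V = W) on D(Y)={6,7,8} D(V)={3,5,9,10} D(W)={3,5,10}: Y {6,7,8}->{7}; V {3,5,9,10}->{3}; W {3,5,10}->{10}
Constraint 2 (V + Y = W) on D(V)={3} D(Y)={7} D(W)={10}: no change
Constraint 3 (Y < V) on D(Y)={7} D(V)={3}: Y {7}->{}; V {3}->{}
So after constraint 3: D(Y) = {}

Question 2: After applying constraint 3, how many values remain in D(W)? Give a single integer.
Constraint 1 (Y + V = W) on D(Y)={6,7,8} D(V)={3,5,9,10} D(W)={3,5,10}: Y {6,7,8}->{7}; V {3,5,9,10}->{3}; W {3,5,10}->{10}
Constraint 2 (V + Y = W) on D(V)={3} D(Y)={7} D(W)={10}: no change
Constraint 3 (Y < V) on D(Y)={7} D(V)={3}: Y {7}->{}; V {3}->{}
So after constraint 3: D(W)={10}, size = 1

Answer: 1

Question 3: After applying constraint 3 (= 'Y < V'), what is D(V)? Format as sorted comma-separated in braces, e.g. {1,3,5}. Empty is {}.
Constraint 1 (Y + V = W) on D(Y)={6,7,8} D(V)={3,5,9,10} D(W)={3,5,10}: Y {6,7,8}->{7}; V {3,5,9,10}->{3}; W {3,5,10}->{10}
Constraint 2 (V + Y = W) on D(V)={3} D(Y)={7} D(W)={10}: no change
Constraint 3 (Y < V) on D(Y)={7} D(V)={3}: Y {7}->{}; V {3}->{}
So after constraint 3: D(V) = {}

Answer: {}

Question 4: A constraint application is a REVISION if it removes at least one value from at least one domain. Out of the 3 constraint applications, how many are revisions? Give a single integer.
Constraint 1 (Y + V = W) on D(Y)={6,7,8} D(V)={3,5,9,10} D(W)={3,5,10}: Y {6,7,8}->{7}; V {3,5,9,10}->{3}; W {3,5,10}->{10} => REVISION
Constraint 2 (V + Y = W) on D(V)={3} D(Y)={7} D(W)={10}: no change => not a revision
Constraint 3 (Y < V) on D(Y)={7} D(V)={3}: Y {7}->{}; V {3}->{} => REVISION
Total revisions = 2

Answer: 2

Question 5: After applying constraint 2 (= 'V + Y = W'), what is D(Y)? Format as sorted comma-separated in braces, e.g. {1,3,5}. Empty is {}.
Answer: {7}

Derivation:
Constraint 1 (Y + V = W) on D(Y)={6,7,8} D(V)={3,5,9,10} D(W)={3,5,10}: Y {6,7,8}->{7}; V {3,5,9,10}->{3}; W {3,5,10}->{10}
Constraint 2 (V + Y = W) on D(V)={3} D(Y)={7} D(W)={10}: no change
So after constraint 2: D(Y) = {7}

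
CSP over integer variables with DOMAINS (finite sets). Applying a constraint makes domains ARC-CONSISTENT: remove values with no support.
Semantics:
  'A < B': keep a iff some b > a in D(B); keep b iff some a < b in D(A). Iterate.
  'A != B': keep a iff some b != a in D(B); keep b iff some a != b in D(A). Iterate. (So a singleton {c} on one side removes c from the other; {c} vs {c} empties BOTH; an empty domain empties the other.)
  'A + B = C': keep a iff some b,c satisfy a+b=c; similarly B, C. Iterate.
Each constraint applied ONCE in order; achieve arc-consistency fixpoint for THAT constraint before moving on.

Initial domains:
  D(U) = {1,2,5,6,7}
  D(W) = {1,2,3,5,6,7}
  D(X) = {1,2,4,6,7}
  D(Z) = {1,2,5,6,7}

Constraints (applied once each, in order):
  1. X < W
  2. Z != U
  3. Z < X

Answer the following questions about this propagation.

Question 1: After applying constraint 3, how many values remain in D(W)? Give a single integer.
Answer: 5

Derivation:
Constraint 1 (X < W) on D(X)={1,2,4,6,7} D(W)={1,2,3,5,6,7}: X {1,2,4,6,7}->{1,2,4,6}; W {1,2,3,5,6,7}->{2,3,5,6,7}
Constraint 2 (Z != U) on D(Z)={1,2,5,6,7} D(U)={1,2,5,6,7}: no change
Constraint 3 (Z < X) on D(Z)={1,2,5,6,7} D(X)={1,2,4,6}: Z {1,2,5,6,7}->{1,2,5}; X {1,2,4,6}->{2,4,6}
So after constraint 3: D(W)={2,3,5,6,7}, size = 5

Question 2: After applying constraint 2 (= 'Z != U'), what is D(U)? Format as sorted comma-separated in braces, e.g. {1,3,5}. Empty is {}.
Constraint 1 (X < W) on D(X)={1,2,4,6,7} D(W)={1,2,3,5,6,7}: X {1,2,4,6,7}->{1,2,4,6}; W {1,2,3,5,6,7}->{2,3,5,6,7}
Constraint 2 (Z != U) on D(Z)={1,2,5,6,7} D(U)={1,2,5,6,7}: no change
So after constraint 2: D(U) = {1,2,5,6,7}

Answer: {1,2,5,6,7}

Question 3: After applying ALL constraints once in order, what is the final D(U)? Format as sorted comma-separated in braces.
Constraint 1 (X < W) on D(X)={1,2,4,6,7} D(W)={1,2,3,5,6,7}: X {1,2,4,6,7}->{1,2,4,6}; W {1,2,3,5,6,7}->{2,3,5,6,7}
Constraint 2 (Z != U) on D(Z)={1,2,5,6,7} D(U)={1,2,5,6,7}: no change
Constraint 3 (Z < X) on D(Z)={1,2,5,6,7} D(X)={1,2,4,6}: Z {1,2,5,6,7}->{1,2,5}; X {1,2,4,6}->{2,4,6}
So after all 3 constraints: D(U) = {1,2,5,6,7}

Answer: {1,2,5,6,7}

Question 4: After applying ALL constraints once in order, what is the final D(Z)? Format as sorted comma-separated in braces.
Answer: {1,2,5}

Derivation:
Constraint 1 (X < W) on D(X)={1,2,4,6,7} D(W)={1,2,3,5,6,7}: X {1,2,4,6,7}->{1,2,4,6}; W {1,2,3,5,6,7}->{2,3,5,6,7}
Constraint 2 (Z != U) on D(Z)={1,2,5,6,7} D(U)={1,2,5,6,7}: no change
Constraint 3 (Z < X) on D(Z)={1,2,5,6,7} D(X)={1,2,4,6}: Z {1,2,5,6,7}->{1,2,5}; X {1,2,4,6}->{2,4,6}
So after all 3 constraints: D(Z) = {1,2,5}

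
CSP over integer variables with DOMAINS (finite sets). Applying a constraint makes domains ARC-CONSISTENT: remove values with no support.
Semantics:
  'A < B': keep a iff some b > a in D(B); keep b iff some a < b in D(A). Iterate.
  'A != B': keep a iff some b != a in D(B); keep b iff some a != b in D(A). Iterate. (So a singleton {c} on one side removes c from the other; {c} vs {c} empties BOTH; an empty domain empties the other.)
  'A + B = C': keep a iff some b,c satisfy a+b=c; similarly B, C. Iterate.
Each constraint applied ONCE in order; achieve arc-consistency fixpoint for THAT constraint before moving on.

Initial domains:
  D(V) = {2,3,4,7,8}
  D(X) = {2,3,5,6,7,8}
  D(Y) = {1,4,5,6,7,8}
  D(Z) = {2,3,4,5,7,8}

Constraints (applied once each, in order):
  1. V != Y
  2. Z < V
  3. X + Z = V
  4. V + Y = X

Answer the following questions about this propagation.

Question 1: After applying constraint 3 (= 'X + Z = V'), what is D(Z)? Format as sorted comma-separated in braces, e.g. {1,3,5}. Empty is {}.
Answer: {2,3,4,5}

Derivation:
Constraint 1 (V != Y) on D(V)={2,3,4,7,8} D(Y)={1,4,5,6,7,8}: no change
Constraint 2 (Z < V) on D(Z)={2,3,4,5,7,8} D(V)={2,3,4,7,8}: Z {2,3,4,5,7,8}->{2,3,4,5,7}; V {2,3,4,7,8}->{3,4,7,8}
Constraint 3 (X + Z = V) on D(X)={2,3,5,6,7,8} D(Z)={2,3,4,5,7} D(V)={3,4,7,8}: X {2,3,5,6,7,8}->{2,3,5,6}; Z {2,3,4,5,7}->{2,3,4,5}; V {3,4,7,8}->{4,7,8}
So after constraint 3: D(Z) = {2,3,4,5}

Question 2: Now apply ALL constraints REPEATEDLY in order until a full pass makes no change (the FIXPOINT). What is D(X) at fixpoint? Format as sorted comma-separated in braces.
pass 0 (initial): D(X)={2,3,5,6,7,8}
pass 1: V {2,3,4,7,8}->{4}; X {2,3,5,6,7,8}->{5}; Y {1,4,5,6,7,8}->{1}; Z {2,3,4,5,7,8}->{2,3,4,5}
pass 2: V {4}->{}; X {5}->{}; Y {1}->{}; Z {2,3,4,5}->{}
pass 3: no change
Fixpoint after 3 passes: D(X) = {}

Answer: {}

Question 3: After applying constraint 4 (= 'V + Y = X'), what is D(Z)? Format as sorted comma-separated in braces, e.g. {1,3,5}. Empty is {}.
Answer: {2,3,4,5}

Derivation:
Constraint 1 (V != Y) on D(V)={2,3,4,7,8} D(Y)={1,4,5,6,7,8}: no change
Constraint 2 (Z < V) on D(Z)={2,3,4,5,7,8} D(V)={2,3,4,7,8}: Z {2,3,4,5,7,8}->{2,3,4,5,7}; V {2,3,4,7,8}->{3,4,7,8}
Constraint 3 (X + Z = V) on D(X)={2,3,5,6,7,8} D(Z)={2,3,4,5,7} D(V)={3,4,7,8}: X {2,3,5,6,7,8}->{2,3,5,6}; Z {2,3,4,5,7}->{2,3,4,5}; V {3,4,7,8}->{4,7,8}
Constraint 4 (V + Y = X) on D(V)={4,7,8} D(Y)={1,4,5,6,7,8} D(X)={2,3,5,6}: V {4,7,8}->{4}; Y {1,4,5,6,7,8}->{1}; X {2,3,5,6}->{5}
So after constraint 4: D(Z) = {2,3,4,5}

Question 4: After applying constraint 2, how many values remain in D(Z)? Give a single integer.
Answer: 5

Derivation:
Constraint 1 (V != Y) on D(V)={2,3,4,7,8} D(Y)={1,4,5,6,7,8}: no change
Constraint 2 (Z < V) on D(Z)={2,3,4,5,7,8} D(V)={2,3,4,7,8}: Z {2,3,4,5,7,8}->{2,3,4,5,7}; V {2,3,4,7,8}->{3,4,7,8}
So after constraint 2: D(Z)={2,3,4,5,7}, size = 5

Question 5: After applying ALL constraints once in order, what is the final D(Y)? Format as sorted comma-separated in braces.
Answer: {1}

Derivation:
Constraint 1 (V != Y) on D(V)={2,3,4,7,8} D(Y)={1,4,5,6,7,8}: no change
Constraint 2 (Z < V) on D(Z)={2,3,4,5,7,8} D(V)={2,3,4,7,8}: Z {2,3,4,5,7,8}->{2,3,4,5,7}; V {2,3,4,7,8}->{3,4,7,8}
Constraint 3 (X + Z = V) on D(X)={2,3,5,6,7,8} D(Z)={2,3,4,5,7} D(V)={3,4,7,8}: X {2,3,5,6,7,8}->{2,3,5,6}; Z {2,3,4,5,7}->{2,3,4,5}; V {3,4,7,8}->{4,7,8}
Constraint 4 (V + Y = X) on D(V)={4,7,8} D(Y)={1,4,5,6,7,8} D(X)={2,3,5,6}: V {4,7,8}->{4}; Y {1,4,5,6,7,8}->{1}; X {2,3,5,6}->{5}
So after all 4 constraints: D(Y) = {1}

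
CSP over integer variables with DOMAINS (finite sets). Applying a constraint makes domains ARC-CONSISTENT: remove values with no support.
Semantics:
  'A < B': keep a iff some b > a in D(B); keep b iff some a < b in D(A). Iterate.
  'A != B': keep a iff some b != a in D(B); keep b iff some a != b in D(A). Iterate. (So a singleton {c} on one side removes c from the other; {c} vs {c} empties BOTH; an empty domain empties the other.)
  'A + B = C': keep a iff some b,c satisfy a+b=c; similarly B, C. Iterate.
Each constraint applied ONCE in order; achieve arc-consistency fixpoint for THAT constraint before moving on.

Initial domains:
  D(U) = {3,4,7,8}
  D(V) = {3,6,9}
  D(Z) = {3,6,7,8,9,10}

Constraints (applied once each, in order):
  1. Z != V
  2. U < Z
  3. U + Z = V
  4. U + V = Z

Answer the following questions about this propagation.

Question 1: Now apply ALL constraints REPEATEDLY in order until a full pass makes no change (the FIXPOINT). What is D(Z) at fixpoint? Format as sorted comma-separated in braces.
pass 0 (initial): D(Z)={3,6,7,8,9,10}
pass 1: U {3,4,7,8}->{}; V {3,6,9}->{}; Z {3,6,7,8,9,10}->{}
pass 2: no change
Fixpoint after 2 passes: D(Z) = {}

Answer: {}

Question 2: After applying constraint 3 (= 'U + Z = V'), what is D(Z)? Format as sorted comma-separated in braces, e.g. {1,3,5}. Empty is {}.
Answer: {6}

Derivation:
Constraint 1 (Z != V) on D(Z)={3,6,7,8,9,10} D(V)={3,6,9}: no change
Constraint 2 (U < Z) on D(U)={3,4,7,8} D(Z)={3,6,7,8,9,10}: Z {3,6,7,8,9,10}->{6,7,8,9,10}
Constraint 3 (U + Z = V) on D(U)={3,4,7,8} D(Z)={6,7,8,9,10} D(V)={3,6,9}: U {3,4,7,8}->{3}; Z {6,7,8,9,10}->{6}; V {3,6,9}->{9}
So after constraint 3: D(Z) = {6}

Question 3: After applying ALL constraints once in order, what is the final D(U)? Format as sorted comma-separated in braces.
Constraint 1 (Z != V) on D(Z)={3,6,7,8,9,10} D(V)={3,6,9}: no change
Constraint 2 (U < Z) on D(U)={3,4,7,8} D(Z)={3,6,7,8,9,10}: Z {3,6,7,8,9,10}->{6,7,8,9,10}
Constraint 3 (U + Z = V) on D(U)={3,4,7,8} D(Z)={6,7,8,9,10} D(V)={3,6,9}: U {3,4,7,8}->{3}; Z {6,7,8,9,10}->{6}; V {3,6,9}->{9}
Constraint 4 (U + V = Z) on D(U)={3} D(V)={9} D(Z)={6}: U {3}->{}; V {9}->{}; Z {6}->{}
So after all 4 constraints: D(U) = {}

Answer: {}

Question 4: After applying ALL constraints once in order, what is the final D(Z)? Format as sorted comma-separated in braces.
Answer: {}

Derivation:
Constraint 1 (Z != V) on D(Z)={3,6,7,8,9,10} D(V)={3,6,9}: no change
Constraint 2 (U < Z) on D(U)={3,4,7,8} D(Z)={3,6,7,8,9,10}: Z {3,6,7,8,9,10}->{6,7,8,9,10}
Constraint 3 (U + Z = V) on D(U)={3,4,7,8} D(Z)={6,7,8,9,10} D(V)={3,6,9}: U {3,4,7,8}->{3}; Z {6,7,8,9,10}->{6}; V {3,6,9}->{9}
Constraint 4 (U + V = Z) on D(U)={3} D(V)={9} D(Z)={6}: U {3}->{}; V {9}->{}; Z {6}->{}
So after all 4 constraints: D(Z) = {}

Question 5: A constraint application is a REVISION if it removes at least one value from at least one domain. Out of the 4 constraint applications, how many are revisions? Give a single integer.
Constraint 1 (Z != V) on D(Z)={3,6,7,8,9,10} D(V)={3,6,9}: no change => not a revision
Constraint 2 (U < Z) on D(U)={3,4,7,8} D(Z)={3,6,7,8,9,10}: Z {3,6,7,8,9,10}->{6,7,8,9,10} => REVISION
Constraint 3 (U + Z = V) on D(U)={3,4,7,8} D(Z)={6,7,8,9,10} D(V)={3,6,9}: U {3,4,7,8}->{3}; Z {6,7,8,9,10}->{6}; V {3,6,9}->{9} => REVISION
Constraint 4 (U + V = Z) on D(U)={3} D(V)={9} D(Z)={6}: U {3}->{}; V {9}->{}; Z {6}->{} => REVISION
Total revisions = 3

Answer: 3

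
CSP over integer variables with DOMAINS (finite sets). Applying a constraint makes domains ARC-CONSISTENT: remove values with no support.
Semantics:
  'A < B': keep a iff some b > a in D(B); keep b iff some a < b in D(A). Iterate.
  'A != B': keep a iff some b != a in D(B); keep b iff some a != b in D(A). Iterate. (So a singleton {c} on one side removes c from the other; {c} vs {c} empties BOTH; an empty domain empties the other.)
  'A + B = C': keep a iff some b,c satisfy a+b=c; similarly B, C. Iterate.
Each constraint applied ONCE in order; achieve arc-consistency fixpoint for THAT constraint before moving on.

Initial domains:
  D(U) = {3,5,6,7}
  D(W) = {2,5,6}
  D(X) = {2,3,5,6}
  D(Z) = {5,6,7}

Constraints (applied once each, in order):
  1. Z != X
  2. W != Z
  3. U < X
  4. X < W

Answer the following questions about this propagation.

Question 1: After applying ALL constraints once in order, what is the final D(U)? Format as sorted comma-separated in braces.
Constraint 1 (Z != X) on D(Z)={5,6,7} D(X)={2,3,5,6}: no change
Constraint 2 (W != Z) on D(W)={2,5,6} D(Z)={5,6,7}: no change
Constraint 3 (U < X) on D(U)={3,5,6,7} D(X)={2,3,5,6}: U {3,5,6,7}->{3,5}; X {2,3,5,6}->{5,6}
Constraint 4 (X < W) on D(X)={5,6} D(W)={2,5,6}: X {5,6}->{5}; W {2,5,6}->{6}
So after all 4 constraints: D(U) = {3,5}

Answer: {3,5}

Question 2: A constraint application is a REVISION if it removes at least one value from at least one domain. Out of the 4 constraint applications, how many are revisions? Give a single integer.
Constraint 1 (Z != X) on D(Z)={5,6,7} D(X)={2,3,5,6}: no change => not a revision
Constraint 2 (W != Z) on D(W)={2,5,6} D(Z)={5,6,7}: no change => not a revision
Constraint 3 (U < X) on D(U)={3,5,6,7} D(X)={2,3,5,6}: U {3,5,6,7}->{3,5}; X {2,3,5,6}->{5,6} => REVISION
Constraint 4 (X < W) on D(X)={5,6} D(W)={2,5,6}: X {5,6}->{5}; W {2,5,6}->{6} => REVISION
Total revisions = 2

Answer: 2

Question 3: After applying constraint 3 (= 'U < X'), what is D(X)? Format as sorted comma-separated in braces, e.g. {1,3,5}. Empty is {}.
Answer: {5,6}

Derivation:
Constraint 1 (Z != X) on D(Z)={5,6,7} D(X)={2,3,5,6}: no change
Constraint 2 (W != Z) on D(W)={2,5,6} D(Z)={5,6,7}: no change
Constraint 3 (U < X) on D(U)={3,5,6,7} D(X)={2,3,5,6}: U {3,5,6,7}->{3,5}; X {2,3,5,6}->{5,6}
So after constraint 3: D(X) = {5,6}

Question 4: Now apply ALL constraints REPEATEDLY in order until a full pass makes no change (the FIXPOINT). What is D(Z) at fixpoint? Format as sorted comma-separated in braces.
Answer: {7}

Derivation:
pass 0 (initial): D(Z)={5,6,7}
pass 1: U {3,5,6,7}->{3,5}; W {2,5,6}->{6}; X {2,3,5,6}->{5}
pass 2: U {3,5}->{3}; Z {5,6,7}->{7}
pass 3: no change
Fixpoint after 3 passes: D(Z) = {7}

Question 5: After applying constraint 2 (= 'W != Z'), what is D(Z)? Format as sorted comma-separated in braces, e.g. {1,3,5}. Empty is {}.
Constraint 1 (Z != X) on D(Z)={5,6,7} D(X)={2,3,5,6}: no change
Constraint 2 (W != Z) on D(W)={2,5,6} D(Z)={5,6,7}: no change
So after constraint 2: D(Z) = {5,6,7}

Answer: {5,6,7}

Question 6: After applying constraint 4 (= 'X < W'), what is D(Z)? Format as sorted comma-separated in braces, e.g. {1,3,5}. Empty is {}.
Constraint 1 (Z != X) on D(Z)={5,6,7} D(X)={2,3,5,6}: no change
Constraint 2 (W != Z) on D(W)={2,5,6} D(Z)={5,6,7}: no change
Constraint 3 (U < X) on D(U)={3,5,6,7} D(X)={2,3,5,6}: U {3,5,6,7}->{3,5}; X {2,3,5,6}->{5,6}
Constraint 4 (X < W) on D(X)={5,6} D(W)={2,5,6}: X {5,6}->{5}; W {2,5,6}->{6}
So after constraint 4: D(Z) = {5,6,7}

Answer: {5,6,7}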